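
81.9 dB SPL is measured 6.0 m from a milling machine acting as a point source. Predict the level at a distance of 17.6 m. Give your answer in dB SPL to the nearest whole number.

For a point source, L₂ = L₁ − 20·log₁₀(r₂/r₁).
L₂ = 81.9 − 20·log₁₀(17.6/6.0) = 81.9 − 9.347 = 72.55 dB SPL.

73 dB SPL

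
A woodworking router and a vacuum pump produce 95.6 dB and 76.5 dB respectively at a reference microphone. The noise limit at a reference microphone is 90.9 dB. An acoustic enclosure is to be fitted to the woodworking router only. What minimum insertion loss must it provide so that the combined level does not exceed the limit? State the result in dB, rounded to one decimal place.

4.9 dB

Fixed contribution from the other source: Σ 10^(L/10) = 10^(76.5/10) = 4.467e+07 (76.50 dB).
The limit corresponds to 10^(90.9/10) = 1.230e+09; subtracting the fixed part leaves 1.186e+09 for the woodworking router, i.e. 90.74 dB.
So the woodworking router must be reduced from 95.6 to 90.74 dB: IL = 4.86 dB.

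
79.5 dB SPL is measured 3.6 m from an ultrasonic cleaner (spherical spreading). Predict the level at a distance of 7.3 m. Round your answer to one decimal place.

For a point source, L₂ = L₁ − 20·log₁₀(r₂/r₁).
L₂ = 79.5 − 20·log₁₀(7.3/3.6) = 79.5 − 6.140 = 73.36 dB SPL.

73.4 dB SPL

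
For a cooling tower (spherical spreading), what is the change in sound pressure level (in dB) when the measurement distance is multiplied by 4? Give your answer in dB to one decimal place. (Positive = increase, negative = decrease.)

A point source loses 6 dB per doubling of distance; generally ΔL = −20·log₁₀(r₂/r₁).
ΔL = −20·log₁₀(4) = -12.04 dB.

-12.0 dB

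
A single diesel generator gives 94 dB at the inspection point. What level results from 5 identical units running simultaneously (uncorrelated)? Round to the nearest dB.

101 dB

N identical incoherent sources raise the level by 10·log₁₀ N.
L_total = 94 + 10·log₁₀(5) = 94 + 6.990 = 100.99 dB.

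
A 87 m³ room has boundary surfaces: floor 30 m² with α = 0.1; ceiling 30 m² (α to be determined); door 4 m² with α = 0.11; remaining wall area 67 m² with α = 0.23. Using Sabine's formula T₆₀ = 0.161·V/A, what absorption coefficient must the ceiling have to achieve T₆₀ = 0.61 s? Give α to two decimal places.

0.14

Required total absorption A = 0.161·87/0.61 = 22.96 m².
Absorption from the other surfaces = 30·0.1 + 4·0.11 + 67·0.23 = 18.85 m², so the ceiling must supply 4.11 m² over 30 m².
α = 4.11/30 = 0.137.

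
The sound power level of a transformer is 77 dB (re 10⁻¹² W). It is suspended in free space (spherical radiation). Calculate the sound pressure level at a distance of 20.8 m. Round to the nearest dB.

Free-field spherical radiation: L_p = L_w − 10·log₁₀(4π·r²), r = 20.8 m.
4π·r² = 5437 m², 10·log₁₀ of that is 37.353 dB.
L_p = 77 − 37.353 = 39.65 dB.

40 dB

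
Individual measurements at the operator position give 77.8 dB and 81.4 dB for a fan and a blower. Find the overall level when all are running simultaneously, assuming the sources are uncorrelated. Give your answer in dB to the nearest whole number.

For uncorrelated sources the intensities add, so convert each level to linear form, sum, and take 10·log₁₀ of the total.
Σ 10^(L/10) = 10^(77.8/10) + 10^(81.4/10) = 1.983e+08.
L_total = 10·log₁₀(1.983e+08) = 82.97 dB.

83 dB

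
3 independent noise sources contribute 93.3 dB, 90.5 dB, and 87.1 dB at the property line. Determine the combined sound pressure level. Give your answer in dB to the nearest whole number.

96 dB

For uncorrelated sources the intensities add, so convert each level to linear form, sum, and take 10·log₁₀ of the total.
Σ 10^(L/10) = 10^(93.3/10) + 10^(90.5/10) + 10^(87.1/10) = 3.773e+09.
L_total = 10·log₁₀(3.773e+09) = 95.77 dB.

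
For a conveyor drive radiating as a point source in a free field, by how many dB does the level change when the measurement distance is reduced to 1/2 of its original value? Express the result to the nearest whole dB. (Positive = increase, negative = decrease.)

+6 dB

A point source loses 6 dB per doubling of distance; generally ΔL = −20·log₁₀(r₂/r₁).
ΔL = −20·log₁₀(0.5) = +6.02 dB.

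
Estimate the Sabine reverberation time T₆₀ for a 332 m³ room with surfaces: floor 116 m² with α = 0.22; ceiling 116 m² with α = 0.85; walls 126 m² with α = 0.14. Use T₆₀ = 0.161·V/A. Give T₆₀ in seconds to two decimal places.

A = Σ Sᵢαᵢ = 116·0.22 + 116·0.85 + 126·0.14 = 141.76 m².
T₆₀ = 0.161 × 332 / 141.76 = 0.377 s.

0.38 s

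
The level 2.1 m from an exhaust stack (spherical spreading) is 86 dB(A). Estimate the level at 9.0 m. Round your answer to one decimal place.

73.4 dB(A)

Point-source attenuation: ΔL = 20·log₁₀(r₂/r₁) = 20·log₁₀(9.0/2.1) = 12.640 dB.
L₂ = 86 − 20·log₁₀(9.0/2.1) = 86 − 12.640 = 73.36 dB(A).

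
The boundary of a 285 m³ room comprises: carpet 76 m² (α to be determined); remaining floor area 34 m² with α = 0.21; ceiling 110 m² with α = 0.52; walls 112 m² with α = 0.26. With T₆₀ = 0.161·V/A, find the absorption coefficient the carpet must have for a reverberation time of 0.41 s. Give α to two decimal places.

0.24

A = 0.161·V/T₆₀ = 0.161·285/0.41 = 111.91 m² sabins.
Absorption from the other surfaces = 34·0.21 + 110·0.52 + 112·0.26 = 93.46 m², so the carpet must supply 18.45 m² over 76 m².
α = 18.45/76 = 0.243.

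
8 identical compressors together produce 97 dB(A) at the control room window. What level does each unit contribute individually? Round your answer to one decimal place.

8 equal contributions raise the level by 10·log₁₀ 8 = 9.031 dB, so each unit alone gives 97 − 9.031.

88.0 dB(A)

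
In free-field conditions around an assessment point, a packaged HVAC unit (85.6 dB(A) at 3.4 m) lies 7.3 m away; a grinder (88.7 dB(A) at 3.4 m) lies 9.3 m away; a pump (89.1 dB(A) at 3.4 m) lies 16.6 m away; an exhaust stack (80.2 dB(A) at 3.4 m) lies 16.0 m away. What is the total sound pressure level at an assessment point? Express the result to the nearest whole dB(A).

83 dB(A)

First find each source's level at the receiver (point-source: −20·log₁₀(r/r_ref)), then combine on an intensity basis.
packaged HVAC unit: 85.6 − 20·log₁₀(7.3/3.4) = 85.6 − 6.64 = 78.96 dB(A).
grinder: 88.7 − 20·log₁₀(9.3/3.4) = 88.7 − 8.74 = 79.96 dB(A).
pump: 89.1 − 20·log₁₀(16.6/3.4) = 89.1 − 13.77 = 75.33 dB(A).
exhaust stack: 80.2 − 20·log₁₀(16.0/3.4) = 80.2 − 13.45 = 66.75 dB(A).
Σ 10^(L/10) = 2.167e+08 → L_total = 10·log₁₀(2.167e+08) = 83.36 dB(A).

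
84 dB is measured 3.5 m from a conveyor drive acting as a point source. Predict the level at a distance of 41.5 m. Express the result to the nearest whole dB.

63 dB

Spherical spreading from a point source gives a 20·log₁₀(r₂/r₁) drop.
L₂ = 84 − 20·log₁₀(41.5/3.5) = 84 − 21.480 = 62.52 dB.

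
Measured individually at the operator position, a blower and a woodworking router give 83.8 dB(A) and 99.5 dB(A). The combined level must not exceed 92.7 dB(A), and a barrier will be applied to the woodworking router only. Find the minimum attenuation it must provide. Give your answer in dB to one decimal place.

7.4 dB

Everything except the woodworking router sums to 10^(83.8/10) = 2.399e+08 in linear terms, 83.80 dB(A).
To meet 92.7 dB(A) overall, the treated woodworking router may contribute at most 10^(92.7/10) − 2.399e+08 = 1.622e+09, i.e. 92.10 dB(A).
Required insertion loss = 99.5 − 92.10 = 7.40 dB.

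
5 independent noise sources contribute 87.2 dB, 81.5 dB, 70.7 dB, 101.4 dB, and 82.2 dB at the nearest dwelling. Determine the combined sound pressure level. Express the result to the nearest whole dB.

102 dB

Incoherent sources combine by intensity addition: L_total = 10·log₁₀(Σ 10^(L_i/10)).
Σ 10^(L/10) = 10^(87.2/10) + 10^(81.5/10) + 10^(70.7/10) + 10^(101.4/10) + 10^(82.2/10) = 1.465e+10.
L_total = 10·log₁₀(1.465e+10) = 101.66 dB.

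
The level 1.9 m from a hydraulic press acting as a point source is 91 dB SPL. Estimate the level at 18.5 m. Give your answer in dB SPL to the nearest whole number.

Spherical spreading from a point source gives a 20·log₁₀(r₂/r₁) drop.
L₂ = 91 − 20·log₁₀(18.5/1.9) = 91 − 19.768 = 71.23 dB SPL.

71 dB SPL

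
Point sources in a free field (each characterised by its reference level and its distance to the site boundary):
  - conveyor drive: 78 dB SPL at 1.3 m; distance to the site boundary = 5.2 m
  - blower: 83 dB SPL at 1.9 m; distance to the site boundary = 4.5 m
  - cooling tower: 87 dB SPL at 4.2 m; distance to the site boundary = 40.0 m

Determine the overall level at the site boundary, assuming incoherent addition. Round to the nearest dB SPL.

77 dB SPL

Propagate each source to the receiver with L = L_ref − 20·log₁₀(r/r_ref), then add intensities.
conveyor drive: 78 − 20·log₁₀(5.2/1.3) = 78 − 12.04 = 65.96 dB SPL.
blower: 83 − 20·log₁₀(4.5/1.9) = 83 − 7.49 = 75.51 dB SPL.
cooling tower: 87 − 20·log₁₀(40.0/4.2) = 87 − 19.58 = 67.42 dB SPL.
Σ 10^(L/10) = 4.504e+07 → L_total = 10·log₁₀(4.504e+07) = 76.54 dB SPL.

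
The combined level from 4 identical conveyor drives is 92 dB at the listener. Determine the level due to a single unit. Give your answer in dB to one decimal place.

86.0 dB

4 equal contributions raise the level by 10·log₁₀ 4 = 6.021 dB, so each unit alone gives 92 − 6.021.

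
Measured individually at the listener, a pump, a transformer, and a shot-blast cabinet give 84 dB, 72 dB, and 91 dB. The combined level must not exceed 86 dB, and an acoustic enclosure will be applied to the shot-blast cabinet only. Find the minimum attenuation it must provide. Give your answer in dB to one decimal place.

The untreated sources together contribute 10^(84/10) + 10^(72/10) = 2.670e+08, i.e. 84.27 dB.
To meet 86 dB overall, the treated shot-blast cabinet may contribute at most 10^(86/10) − 2.670e+08 = 1.311e+08, i.e. 81.18 dB.
Required insertion loss = 91 − 81.18 = 9.82 dB.

9.8 dB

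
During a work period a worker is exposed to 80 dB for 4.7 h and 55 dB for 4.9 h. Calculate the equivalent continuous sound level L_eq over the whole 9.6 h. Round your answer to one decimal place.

L_eq = 10·log₁₀[(1/T)·Σ tᵢ·10^(Lᵢ/10)] with T = 9.6 h.
Σ tᵢ·10^(Lᵢ/10) = 4.7·10^(80/10) + 4.9·10^(55/10) = 4.715e+08.
L_eq = 10·log₁₀(4.715e+08/9.6) = 76.91 dB.

76.9 dB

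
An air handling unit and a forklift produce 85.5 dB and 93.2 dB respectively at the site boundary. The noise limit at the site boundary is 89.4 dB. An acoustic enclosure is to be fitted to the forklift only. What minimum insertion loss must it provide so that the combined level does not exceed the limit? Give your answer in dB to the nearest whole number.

6 dB

Fixed contribution from the other source: Σ 10^(L/10) = 10^(85.5/10) = 3.548e+08 (85.50 dB).
The limit corresponds to 10^(89.4/10) = 8.710e+08; subtracting the fixed part leaves 5.162e+08 for the forklift, i.e. 87.13 dB.
So the forklift must be reduced from 93.2 to 87.13 dB: IL = 6.07 dB.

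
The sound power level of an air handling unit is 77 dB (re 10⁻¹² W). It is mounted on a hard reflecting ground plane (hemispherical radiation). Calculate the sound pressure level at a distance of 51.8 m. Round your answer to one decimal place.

34.7 dB

L_p = L_w − 10·log₁₀(2π·r²) with r = 51.8 m.
2π·r² = 1.686e+04 m², 10·log₁₀ of that is 42.268 dB.
L_p = 77 − 42.268 = 34.73 dB.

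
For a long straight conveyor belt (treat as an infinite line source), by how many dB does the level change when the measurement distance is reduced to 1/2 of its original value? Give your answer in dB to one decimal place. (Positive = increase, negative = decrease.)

+3.0 dB

With cylindrical spreading the level changes by −10·log₁₀(r₂/r₁).
ΔL = −10·log₁₀(0.5) = +3.01 dB.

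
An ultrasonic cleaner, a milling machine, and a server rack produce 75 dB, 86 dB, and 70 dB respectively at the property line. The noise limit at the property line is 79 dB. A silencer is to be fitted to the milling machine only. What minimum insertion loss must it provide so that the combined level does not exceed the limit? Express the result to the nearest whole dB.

Fixed contribution from the other sources: Σ 10^(L/10) = 10^(75/10) + 10^(70/10) = 4.162e+07 (76.19 dB).
The limit corresponds to 10^(79/10) = 7.943e+07; subtracting the fixed part leaves 3.781e+07 for the milling machine, i.e. 75.78 dB.
Required insertion loss = 86 − 75.78 = 10.22 dB.

10 dB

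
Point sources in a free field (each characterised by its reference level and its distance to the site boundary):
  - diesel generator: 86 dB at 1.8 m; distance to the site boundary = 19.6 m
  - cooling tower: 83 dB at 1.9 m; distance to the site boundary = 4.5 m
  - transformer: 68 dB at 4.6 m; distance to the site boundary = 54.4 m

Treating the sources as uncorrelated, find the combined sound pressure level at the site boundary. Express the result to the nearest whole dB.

Propagate each source to the receiver with L = L_ref − 20·log₁₀(r/r_ref), then add intensities.
diesel generator: 86 − 20·log₁₀(19.6/1.8) = 86 − 20.74 = 65.26 dB.
cooling tower: 83 − 20·log₁₀(4.5/1.9) = 83 − 7.49 = 75.51 dB.
transformer: 68 − 20·log₁₀(54.4/4.6) = 68 − 21.46 = 46.54 dB.
Σ 10^(L/10) = 3.897e+07 → L_total = 10·log₁₀(3.897e+07) = 75.91 dB.

76 dB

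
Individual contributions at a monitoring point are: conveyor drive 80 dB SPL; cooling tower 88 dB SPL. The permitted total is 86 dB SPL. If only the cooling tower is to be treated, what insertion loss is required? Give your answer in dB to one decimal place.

Fixed contribution from the other source: Σ 10^(L/10) = 10^(80/10) = 1.000e+08 (80.00 dB SPL).
To meet 86 dB SPL overall, the treated cooling tower may contribute at most 10^(86/10) − 1.000e+08 = 2.981e+08, i.e. 84.74 dB SPL.
So the cooling tower must be reduced from 88 to 84.74 dB SPL: IL = 3.26 dB.

3.3 dB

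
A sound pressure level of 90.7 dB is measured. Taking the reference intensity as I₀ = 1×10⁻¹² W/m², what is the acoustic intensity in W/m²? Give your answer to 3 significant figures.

0.00117 W/m²

I = I₀·10^(L/10) = 10⁻¹² × 10^(90.7/10) = 10^(-2.930).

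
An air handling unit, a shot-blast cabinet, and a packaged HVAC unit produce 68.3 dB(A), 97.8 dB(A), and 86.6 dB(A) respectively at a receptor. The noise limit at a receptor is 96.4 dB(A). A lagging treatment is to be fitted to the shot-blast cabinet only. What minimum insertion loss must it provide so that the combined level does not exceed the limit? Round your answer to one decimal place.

1.9 dB

Everything except the shot-blast cabinet sums to 10^(68.3/10) + 10^(86.6/10) = 4.638e+08 in linear terms, 86.66 dB(A).
The limit corresponds to 10^(96.4/10) = 4.365e+09; subtracting the fixed part leaves 3.901e+09 for the shot-blast cabinet, i.e. 95.91 dB(A).
So the shot-blast cabinet must be reduced from 97.8 to 95.91 dB(A): IL = 1.89 dB.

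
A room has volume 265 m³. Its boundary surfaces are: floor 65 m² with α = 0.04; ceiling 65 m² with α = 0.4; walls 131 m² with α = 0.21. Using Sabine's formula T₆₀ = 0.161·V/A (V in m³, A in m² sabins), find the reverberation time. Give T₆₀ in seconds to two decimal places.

A = Σ Sᵢαᵢ = 65·0.04 + 65·0.4 + 131·0.21 = 56.11 m².
T₆₀ = 0.161 × 265 / 56.11 = 0.760 s.

0.76 s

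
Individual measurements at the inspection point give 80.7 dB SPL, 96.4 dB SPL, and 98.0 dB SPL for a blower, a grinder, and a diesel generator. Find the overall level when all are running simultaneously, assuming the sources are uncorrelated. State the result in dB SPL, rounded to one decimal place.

For uncorrelated sources the intensities add, so convert each level to linear form, sum, and take 10·log₁₀ of the total.
Σ 10^(L/10) = 10^(80.7/10) + 10^(96.4/10) + 10^(98.0/10) = 1.079e+10.
L_total = 10·log₁₀(1.079e+10) = 100.33 dB SPL.

100.3 dB SPL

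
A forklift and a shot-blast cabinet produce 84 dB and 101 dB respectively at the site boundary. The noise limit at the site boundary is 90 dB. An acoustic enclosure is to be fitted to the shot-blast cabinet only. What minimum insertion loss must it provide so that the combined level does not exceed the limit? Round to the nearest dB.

Fixed contribution from the other source: Σ 10^(L/10) = 10^(84/10) = 2.512e+08 (84.00 dB).
The limit corresponds to 10^(90/10) = 1.000e+09; subtracting the fixed part leaves 7.488e+08 for the shot-blast cabinet, i.e. 88.74 dB.
So the shot-blast cabinet must be reduced from 101 to 88.74 dB: IL = 12.26 dB.

12 dB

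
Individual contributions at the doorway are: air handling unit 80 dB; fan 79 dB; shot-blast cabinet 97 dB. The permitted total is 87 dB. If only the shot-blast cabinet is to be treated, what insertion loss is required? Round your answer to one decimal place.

11.9 dB

Everything except the shot-blast cabinet sums to 10^(80/10) + 10^(79/10) = 1.794e+08 in linear terms, 82.54 dB.
The limit corresponds to 10^(87/10) = 5.012e+08; subtracting the fixed part leaves 3.218e+08 for the shot-blast cabinet, i.e. 85.08 dB.
So the shot-blast cabinet must be reduced from 97 to 85.08 dB: IL = 11.92 dB.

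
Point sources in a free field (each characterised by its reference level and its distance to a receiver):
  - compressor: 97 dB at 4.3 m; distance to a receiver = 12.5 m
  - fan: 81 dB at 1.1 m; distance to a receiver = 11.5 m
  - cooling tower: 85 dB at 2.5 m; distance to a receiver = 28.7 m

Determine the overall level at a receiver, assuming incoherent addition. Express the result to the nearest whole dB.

88 dB

First find each source's level at the receiver (point-source: −20·log₁₀(r/r_ref)), then combine on an intensity basis.
compressor: 97 − 20·log₁₀(12.5/4.3) = 97 − 9.27 = 87.73 dB.
fan: 81 − 20·log₁₀(11.5/1.1) = 81 − 20.39 = 60.61 dB.
cooling tower: 85 − 20·log₁₀(28.7/2.5) = 85 − 21.20 = 63.80 dB.
Σ 10^(L/10) = 5.966e+08 → L_total = 10·log₁₀(5.966e+08) = 87.76 dB.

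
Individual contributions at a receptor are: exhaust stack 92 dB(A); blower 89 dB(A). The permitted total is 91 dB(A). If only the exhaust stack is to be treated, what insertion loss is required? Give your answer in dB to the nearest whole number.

Fixed contribution from the other source: Σ 10^(L/10) = 10^(89/10) = 7.943e+08 (89.00 dB(A)).
To meet 91 dB(A) overall, the treated exhaust stack may contribute at most 10^(91/10) − 7.943e+08 = 4.646e+08, i.e. 86.67 dB(A).
So the exhaust stack must be reduced from 92 to 86.67 dB(A): IL = 5.33 dB.

5 dB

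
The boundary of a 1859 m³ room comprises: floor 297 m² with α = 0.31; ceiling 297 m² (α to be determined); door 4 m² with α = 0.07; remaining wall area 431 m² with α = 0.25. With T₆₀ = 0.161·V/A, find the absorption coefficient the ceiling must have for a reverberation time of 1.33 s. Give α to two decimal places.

A = 0.161·V/T₆₀ = 0.161·1859/1.33 = 225.04 m² sabins.
Absorption from the other surfaces = 297·0.31 + 4·0.07 + 431·0.25 = 200.10 m², so the ceiling must supply 24.94 m² over 297 m².
α = 24.94/297 = 0.084.

0.08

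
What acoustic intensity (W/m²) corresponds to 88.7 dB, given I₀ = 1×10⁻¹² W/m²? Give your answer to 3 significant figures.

I/I₀ = 10^(88.7/10) = 7.413e+08, so I = 7.413e+08 × 10⁻¹² W/m².

0.000741 W/m²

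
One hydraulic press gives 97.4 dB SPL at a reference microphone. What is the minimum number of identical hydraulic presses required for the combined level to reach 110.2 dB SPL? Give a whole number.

N identical sources give L₁ + 10·log₁₀ N, so require 10·log₁₀ N ≥ 110.2 − 97.4 = 12.8 dB.
N ≥ 10^(12.8/10) = 19.055, so N = 20.

20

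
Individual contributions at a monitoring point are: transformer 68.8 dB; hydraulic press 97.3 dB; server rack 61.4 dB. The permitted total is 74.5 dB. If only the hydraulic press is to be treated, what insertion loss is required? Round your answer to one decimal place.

Everything except the hydraulic press sums to 10^(68.8/10) + 10^(61.4/10) = 8.966e+06 in linear terms, 69.53 dB.
The limit corresponds to 10^(74.5/10) = 2.818e+07; subtracting the fixed part leaves 1.922e+07 for the hydraulic press, i.e. 72.84 dB.
So the hydraulic press must be reduced from 97.3 to 72.84 dB: IL = 24.46 dB.

24.5 dB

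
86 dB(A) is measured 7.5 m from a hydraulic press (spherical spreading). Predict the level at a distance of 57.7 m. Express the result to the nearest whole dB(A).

For a point source, L₂ = L₁ − 20·log₁₀(r₂/r₁).
L₂ = 86 − 20·log₁₀(57.7/7.5) = 86 − 17.722 = 68.28 dB(A).

68 dB(A)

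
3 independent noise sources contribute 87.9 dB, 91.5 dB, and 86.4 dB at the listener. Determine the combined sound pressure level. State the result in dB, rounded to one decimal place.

93.9 dB

For uncorrelated sources the intensities add, so convert each level to linear form, sum, and take 10·log₁₀ of the total.
Σ 10^(L/10) = 10^(87.9/10) + 10^(91.5/10) + 10^(86.4/10) = 2.466e+09.
L_total = 10·log₁₀(2.466e+09) = 93.92 dB.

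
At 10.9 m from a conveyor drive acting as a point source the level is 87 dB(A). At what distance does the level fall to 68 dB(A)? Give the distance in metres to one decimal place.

97.1 m

The 19.0 dB drop corresponds to a distance ratio of 10^(19.0/20) for a point source.
r₂ = 10.9·10^((87−68)/20) = 10.9·10^(19.0/20) = 97.15 m.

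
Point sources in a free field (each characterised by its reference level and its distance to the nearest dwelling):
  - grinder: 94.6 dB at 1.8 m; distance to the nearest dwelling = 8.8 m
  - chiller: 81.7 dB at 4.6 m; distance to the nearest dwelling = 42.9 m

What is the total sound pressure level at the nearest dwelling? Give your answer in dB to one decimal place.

First find each source's level at the receiver (point-source: −20·log₁₀(r/r_ref)), then combine on an intensity basis.
grinder: 94.6 − 20·log₁₀(8.8/1.8) = 94.6 − 13.78 = 80.82 dB.
chiller: 81.7 − 20·log₁₀(42.9/4.6) = 81.7 − 19.39 = 62.31 dB.
Σ 10^(L/10) = 1.224e+08 → L_total = 10·log₁₀(1.224e+08) = 80.88 dB.

80.9 dB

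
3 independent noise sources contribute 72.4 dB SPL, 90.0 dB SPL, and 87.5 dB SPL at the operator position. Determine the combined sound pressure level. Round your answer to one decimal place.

92.0 dB SPL

For uncorrelated sources the intensities add, so convert each level to linear form, sum, and take 10·log₁₀ of the total.
Σ 10^(L/10) = 10^(72.4/10) + 10^(90.0/10) + 10^(87.5/10) = 1.580e+09.
L_total = 10·log₁₀(1.580e+09) = 91.99 dB SPL.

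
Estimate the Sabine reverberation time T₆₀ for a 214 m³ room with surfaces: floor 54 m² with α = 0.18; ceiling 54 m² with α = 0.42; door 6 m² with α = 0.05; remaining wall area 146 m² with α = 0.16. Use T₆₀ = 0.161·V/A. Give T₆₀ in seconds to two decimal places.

0.61 s

Total absorption A = 54·0.18 + 54·0.42 + 6·0.05 + 146·0.16 = 56.06 m² sabins.
T₆₀ = 0.161 × 214 / 56.06 = 0.615 s.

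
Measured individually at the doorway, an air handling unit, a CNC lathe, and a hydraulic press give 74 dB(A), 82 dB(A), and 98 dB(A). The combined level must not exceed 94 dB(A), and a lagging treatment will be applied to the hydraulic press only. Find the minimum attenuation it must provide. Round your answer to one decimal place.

4.3 dB

Fixed contribution from the other sources: Σ 10^(L/10) = 10^(74/10) + 10^(82/10) = 1.836e+08 (82.64 dB(A)).
The limit corresponds to 10^(94/10) = 2.512e+09; subtracting the fixed part leaves 2.328e+09 for the hydraulic press, i.e. 93.67 dB(A).
Required insertion loss = 98 − 93.67 = 4.33 dB.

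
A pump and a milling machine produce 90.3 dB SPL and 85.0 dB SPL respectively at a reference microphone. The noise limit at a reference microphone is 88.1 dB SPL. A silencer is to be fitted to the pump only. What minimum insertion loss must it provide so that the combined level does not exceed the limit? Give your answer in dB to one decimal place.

5.1 dB

Fixed contribution from the other source: Σ 10^(L/10) = 10^(85.0/10) = 3.162e+08 (85.00 dB SPL).
The limit corresponds to 10^(88.1/10) = 6.457e+08; subtracting the fixed part leaves 3.294e+08 for the pump, i.e. 85.18 dB SPL.
Required insertion loss = 90.3 − 85.18 = 5.12 dB.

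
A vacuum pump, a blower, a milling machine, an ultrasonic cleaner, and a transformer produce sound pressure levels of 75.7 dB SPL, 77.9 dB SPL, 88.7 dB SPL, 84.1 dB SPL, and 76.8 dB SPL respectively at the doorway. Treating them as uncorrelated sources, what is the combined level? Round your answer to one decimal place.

90.6 dB SPL

Incoherent sources combine by intensity addition: L_total = 10·log₁₀(Σ 10^(L_i/10)).
Σ 10^(L/10) = 10^(75.7/10) + 10^(77.9/10) + 10^(88.7/10) + 10^(84.1/10) + 10^(76.8/10) = 1.145e+09.
L_total = 10·log₁₀(1.145e+09) = 90.59 dB SPL.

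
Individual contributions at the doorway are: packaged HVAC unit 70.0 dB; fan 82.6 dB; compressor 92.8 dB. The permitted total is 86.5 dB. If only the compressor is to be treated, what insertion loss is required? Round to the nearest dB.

9 dB

Everything except the compressor sums to 10^(70.0/10) + 10^(82.6/10) = 1.920e+08 in linear terms, 82.83 dB.
The limit corresponds to 10^(86.5/10) = 4.467e+08; subtracting the fixed part leaves 2.547e+08 for the compressor, i.e. 84.06 dB.
So the compressor must be reduced from 92.8 to 84.06 dB: IL = 8.74 dB.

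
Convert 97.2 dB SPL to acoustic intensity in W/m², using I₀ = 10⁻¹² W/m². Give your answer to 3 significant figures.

0.00525 W/m²

I/I₀ = 10^(97.2/10) = 5.248e+09, so I = 5.248e+09 × 10⁻¹² W/m².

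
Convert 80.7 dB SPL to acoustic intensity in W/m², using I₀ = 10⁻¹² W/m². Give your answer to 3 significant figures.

L = 10·log₁₀(I/I₀) ⇒ I = I₀·10^(L/10) = 10⁻¹² × 10^8.07.

0.000117 W/m²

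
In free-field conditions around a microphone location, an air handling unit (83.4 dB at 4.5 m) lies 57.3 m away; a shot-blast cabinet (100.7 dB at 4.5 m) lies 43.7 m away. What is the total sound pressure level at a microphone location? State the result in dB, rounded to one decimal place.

Propagate each source to the receiver with L = L_ref − 20·log₁₀(r/r_ref), then add intensities.
air handling unit: 83.4 − 20·log₁₀(57.3/4.5) = 83.4 − 22.10 = 61.30 dB.
shot-blast cabinet: 100.7 − 20·log₁₀(43.7/4.5) = 100.7 − 19.75 = 80.95 dB.
Σ 10^(L/10) = 1.259e+08 → L_total = 10·log₁₀(1.259e+08) = 81.00 dB.

81.0 dB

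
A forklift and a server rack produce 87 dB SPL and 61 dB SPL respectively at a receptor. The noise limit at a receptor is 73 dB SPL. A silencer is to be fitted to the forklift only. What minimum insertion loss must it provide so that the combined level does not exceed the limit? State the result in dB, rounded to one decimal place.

Everything except the forklift sums to 10^(61/10) = 1.259e+06 in linear terms, 61.00 dB SPL.
The limit corresponds to 10^(73/10) = 1.995e+07; subtracting the fixed part leaves 1.869e+07 for the forklift, i.e. 72.72 dB SPL.
So the forklift must be reduced from 87 to 72.72 dB SPL: IL = 14.28 dB.

14.3 dB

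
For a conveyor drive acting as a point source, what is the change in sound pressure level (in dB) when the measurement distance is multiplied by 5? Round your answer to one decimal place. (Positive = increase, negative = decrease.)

Point-source spreading: ΔL = −20·log₁₀(r₂/r₁).
ΔL = −20·log₁₀(5) = -13.98 dB.

-14.0 dB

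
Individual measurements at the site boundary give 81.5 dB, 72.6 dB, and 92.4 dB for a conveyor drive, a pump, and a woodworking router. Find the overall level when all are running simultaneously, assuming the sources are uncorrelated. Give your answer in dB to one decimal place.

Incoherent sources combine by intensity addition: L_total = 10·log₁₀(Σ 10^(L_i/10)).
Σ 10^(L/10) = 10^(81.5/10) + 10^(72.6/10) + 10^(92.4/10) = 1.897e+09.
L_total = 10·log₁₀(1.897e+09) = 92.78 dB.

92.8 dB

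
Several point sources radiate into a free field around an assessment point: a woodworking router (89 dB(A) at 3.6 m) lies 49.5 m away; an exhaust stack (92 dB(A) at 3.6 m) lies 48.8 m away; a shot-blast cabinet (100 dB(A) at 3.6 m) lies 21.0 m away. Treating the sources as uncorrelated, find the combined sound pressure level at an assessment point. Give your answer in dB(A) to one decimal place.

Apply inverse-square spreading to bring every level to the receiver, then sum 10^(L/10).
woodworking router: 89 − 20·log₁₀(49.5/3.6) = 89 − 22.77 = 66.23 dB(A).
exhaust stack: 92 − 20·log₁₀(48.8/3.6) = 92 − 22.64 = 69.36 dB(A).
shot-blast cabinet: 100 − 20·log₁₀(21.0/3.6) = 100 − 15.32 = 84.68 dB(A).
Σ 10^(L/10) = 3.067e+08 → L_total = 10·log₁₀(3.067e+08) = 84.87 dB(A).

84.9 dB(A)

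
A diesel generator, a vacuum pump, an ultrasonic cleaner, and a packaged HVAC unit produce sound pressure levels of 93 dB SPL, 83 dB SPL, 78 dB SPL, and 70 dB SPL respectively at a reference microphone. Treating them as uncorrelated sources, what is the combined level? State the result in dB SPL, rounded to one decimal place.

For uncorrelated sources the intensities add, so convert each level to linear form, sum, and take 10·log₁₀ of the total.
Σ 10^(L/10) = 10^(93/10) + 10^(83/10) + 10^(78/10) + 10^(70/10) = 2.268e+09.
L_total = 10·log₁₀(2.268e+09) = 93.56 dB SPL.

93.6 dB SPL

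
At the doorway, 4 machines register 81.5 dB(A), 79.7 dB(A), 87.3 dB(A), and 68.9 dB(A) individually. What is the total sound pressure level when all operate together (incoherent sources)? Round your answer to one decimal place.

Incoherent sources combine by intensity addition: L_total = 10·log₁₀(Σ 10^(L_i/10)).
Σ 10^(L/10) = 10^(81.5/10) + 10^(79.7/10) + 10^(87.3/10) + 10^(68.9/10) = 7.794e+08.
L_total = 10·log₁₀(7.794e+08) = 88.92 dB(A).

88.9 dB(A)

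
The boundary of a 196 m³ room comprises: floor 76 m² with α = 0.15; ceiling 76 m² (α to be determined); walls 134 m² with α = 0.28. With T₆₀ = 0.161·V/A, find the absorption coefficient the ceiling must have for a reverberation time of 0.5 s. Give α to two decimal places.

0.19

From T₆₀ = 0.161·V/A, the target T₆₀ = 0.5 s needs A = 0.161·196/0.5 = 63.11 m².
Absorption from the other surfaces = 76·0.15 + 134·0.28 = 48.92 m², so the ceiling must supply 14.19 m² over 76 m².
α = 14.19/76 = 0.187.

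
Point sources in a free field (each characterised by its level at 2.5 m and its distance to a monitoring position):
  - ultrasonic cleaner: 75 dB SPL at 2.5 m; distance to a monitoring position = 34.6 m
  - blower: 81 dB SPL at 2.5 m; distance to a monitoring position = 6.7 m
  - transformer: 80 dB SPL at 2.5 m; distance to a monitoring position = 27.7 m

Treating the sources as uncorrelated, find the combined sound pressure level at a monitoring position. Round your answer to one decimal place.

Propagate each source to the receiver with L = L_ref − 20·log₁₀(r/r_ref), then add intensities.
ultrasonic cleaner: 75 − 20·log₁₀(34.6/2.5) = 75 − 22.82 = 52.18 dB SPL.
blower: 81 − 20·log₁₀(6.7/2.5) = 81 − 8.56 = 72.44 dB SPL.
transformer: 80 − 20·log₁₀(27.7/2.5) = 80 − 20.89 = 59.11 dB SPL.
Σ 10^(L/10) = 1.851e+07 → L_total = 10·log₁₀(1.851e+07) = 72.67 dB SPL.

72.7 dB SPL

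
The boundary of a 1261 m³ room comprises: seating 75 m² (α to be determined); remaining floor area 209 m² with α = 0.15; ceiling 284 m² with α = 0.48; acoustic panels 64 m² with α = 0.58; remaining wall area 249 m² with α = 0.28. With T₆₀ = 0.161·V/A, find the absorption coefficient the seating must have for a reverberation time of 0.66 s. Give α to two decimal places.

From T₆₀ = 0.161·V/A, the target T₆₀ = 0.66 s needs A = 0.161·1261/0.66 = 307.61 m².
Absorption from the other surfaces = 209·0.15 + 284·0.48 + 64·0.58 + 249·0.28 = 274.51 m², so the seating must supply 33.10 m² over 75 m².
α = 33.10/75 = 0.441.

0.44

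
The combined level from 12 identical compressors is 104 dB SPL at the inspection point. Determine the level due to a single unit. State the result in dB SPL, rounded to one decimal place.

For N identical incoherent sources L_total = L₁ + 10·log₁₀ N, so L₁ = 104 − 10·log₁₀(12) = 104 − 10.792.

93.2 dB SPL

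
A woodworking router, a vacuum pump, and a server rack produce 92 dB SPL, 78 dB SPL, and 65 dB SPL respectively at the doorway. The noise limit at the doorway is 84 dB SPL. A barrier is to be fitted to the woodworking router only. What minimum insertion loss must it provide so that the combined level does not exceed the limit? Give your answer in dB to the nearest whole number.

9 dB

Everything except the woodworking router sums to 10^(78/10) + 10^(65/10) = 6.626e+07 in linear terms, 78.21 dB SPL.
The limit corresponds to 10^(84/10) = 2.512e+08; subtracting the fixed part leaves 1.849e+08 for the woodworking router, i.e. 82.67 dB SPL.
Required insertion loss = 92 − 82.67 = 9.33 dB.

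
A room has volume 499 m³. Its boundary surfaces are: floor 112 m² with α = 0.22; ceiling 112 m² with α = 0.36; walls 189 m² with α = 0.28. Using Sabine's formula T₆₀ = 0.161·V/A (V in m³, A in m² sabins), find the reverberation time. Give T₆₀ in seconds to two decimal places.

Summing Sᵢαᵢ: 112·0.22 + 112·0.36 + 189·0.28 = 117.88 m².
T₆₀ = 0.161·V/A = 0.161·499/117.88 = 0.682 s.

0.68 s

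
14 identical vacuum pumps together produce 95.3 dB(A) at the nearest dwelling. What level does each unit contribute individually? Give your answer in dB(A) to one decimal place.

For N identical incoherent sources L_total = L₁ + 10·log₁₀ N, so L₁ = 95.3 − 10·log₁₀(14) = 95.3 − 11.461.

83.8 dB(A)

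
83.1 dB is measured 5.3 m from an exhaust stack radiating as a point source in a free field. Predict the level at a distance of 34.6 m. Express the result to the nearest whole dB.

67 dB

Point-source attenuation: ΔL = 20·log₁₀(r₂/r₁) = 20·log₁₀(34.6/5.3) = 16.296 dB.
L₂ = 83.1 − 20·log₁₀(34.6/5.3) = 83.1 − 16.296 = 66.80 dB.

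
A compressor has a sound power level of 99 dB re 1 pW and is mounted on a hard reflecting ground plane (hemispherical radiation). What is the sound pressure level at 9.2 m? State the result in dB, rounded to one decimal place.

Free-field hemispherical radiation: L_p = L_w − 10·log₁₀(2π·r²), r = 9.2 m.
2π·r² = 531.8 m², 10·log₁₀ of that is 27.258 dB.
L_p = 99 − 27.258 = 71.74 dB.

71.7 dB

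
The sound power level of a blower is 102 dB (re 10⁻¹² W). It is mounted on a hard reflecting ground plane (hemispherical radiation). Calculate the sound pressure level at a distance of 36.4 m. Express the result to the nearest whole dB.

L_p = L_w − 10·log₁₀(2π·r²) with r = 36.4 m.
2π·r² = 8325 m², 10·log₁₀ of that is 39.204 dB.
L_p = 102 − 39.204 = 62.80 dB.

63 dB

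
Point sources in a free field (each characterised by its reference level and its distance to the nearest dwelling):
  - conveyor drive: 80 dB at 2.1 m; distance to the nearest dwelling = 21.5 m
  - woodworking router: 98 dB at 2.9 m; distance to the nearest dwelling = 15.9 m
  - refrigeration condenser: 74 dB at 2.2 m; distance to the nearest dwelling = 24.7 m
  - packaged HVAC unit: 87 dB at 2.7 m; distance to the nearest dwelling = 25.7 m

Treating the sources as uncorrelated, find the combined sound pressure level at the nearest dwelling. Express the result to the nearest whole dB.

Apply inverse-square spreading to bring every level to the receiver, then sum 10^(L/10).
conveyor drive: 80 − 20·log₁₀(21.5/2.1) = 80 − 20.20 = 59.80 dB.
woodworking router: 98 − 20·log₁₀(15.9/2.9) = 98 − 14.78 = 83.22 dB.
refrigeration condenser: 74 − 20·log₁₀(24.7/2.2) = 74 − 21.01 = 52.99 dB.
packaged HVAC unit: 87 − 20·log₁₀(25.7/2.7) = 87 − 19.57 = 67.43 dB.
Σ 10^(L/10) = 2.166e+08 → L_total = 10·log₁₀(2.166e+08) = 83.36 dB.

83 dB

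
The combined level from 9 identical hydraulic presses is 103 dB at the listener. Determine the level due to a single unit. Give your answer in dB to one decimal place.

93.5 dB

9 equal contributions raise the level by 10·log₁₀ 9 = 9.542 dB, so each unit alone gives 103 − 9.542.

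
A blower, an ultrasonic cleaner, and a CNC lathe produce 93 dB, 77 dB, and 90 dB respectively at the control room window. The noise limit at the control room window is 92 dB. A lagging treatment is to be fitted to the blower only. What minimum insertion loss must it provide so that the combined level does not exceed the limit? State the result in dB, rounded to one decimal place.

The untreated sources together contribute 10^(77/10) + 10^(90/10) = 1.050e+09, i.e. 90.21 dB.
The limit corresponds to 10^(92/10) = 1.585e+09; subtracting the fixed part leaves 5.348e+08 for the blower, i.e. 87.28 dB.
Required insertion loss = 93 − 87.28 = 5.72 dB.

5.7 dB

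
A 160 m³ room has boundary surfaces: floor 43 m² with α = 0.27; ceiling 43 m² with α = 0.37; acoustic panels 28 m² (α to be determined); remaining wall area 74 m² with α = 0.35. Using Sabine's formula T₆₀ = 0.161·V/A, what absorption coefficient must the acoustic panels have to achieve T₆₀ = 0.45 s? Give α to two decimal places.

0.14

A = 0.161·V/T₆₀ = 0.161·160/0.45 = 57.24 m² sabins.
Absorption from the other surfaces = 43·0.27 + 43·0.37 + 74·0.35 = 53.42 m², so the acoustic panels must supply 3.82 m² over 28 m².
α = 3.82/28 = 0.137.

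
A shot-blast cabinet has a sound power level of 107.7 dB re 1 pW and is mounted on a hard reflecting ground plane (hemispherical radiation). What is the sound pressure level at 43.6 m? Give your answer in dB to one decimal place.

66.9 dB

The power spreads over a hemisphere of area 2π·r², so L_p = L_w − 10·log₁₀(2π·r²).
2π·r² = 1.194e+04 m², 10·log₁₀ of that is 40.772 dB.
L_p = 107.7 − 40.772 = 66.93 dB.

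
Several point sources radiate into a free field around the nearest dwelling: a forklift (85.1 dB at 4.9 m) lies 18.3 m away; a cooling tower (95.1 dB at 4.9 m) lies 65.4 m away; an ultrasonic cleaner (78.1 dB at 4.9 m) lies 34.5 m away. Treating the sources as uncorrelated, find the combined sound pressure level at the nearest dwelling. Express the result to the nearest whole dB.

76 dB

Propagate each source to the receiver with L = L_ref − 20·log₁₀(r/r_ref), then add intensities.
forklift: 85.1 − 20·log₁₀(18.3/4.9) = 85.1 − 11.45 = 73.65 dB.
cooling tower: 95.1 − 20·log₁₀(65.4/4.9) = 95.1 − 22.51 = 72.59 dB.
ultrasonic cleaner: 78.1 − 20·log₁₀(34.5/4.9) = 78.1 − 16.95 = 61.15 dB.
Σ 10^(L/10) = 4.267e+07 → L_total = 10·log₁₀(4.267e+07) = 76.30 dB.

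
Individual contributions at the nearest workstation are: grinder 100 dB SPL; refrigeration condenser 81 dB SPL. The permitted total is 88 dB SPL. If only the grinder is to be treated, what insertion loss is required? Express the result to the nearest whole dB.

13 dB

Fixed contribution from the other source: Σ 10^(L/10) = 10^(81/10) = 1.259e+08 (81.00 dB SPL).
To meet 88 dB SPL overall, the treated grinder may contribute at most 10^(88/10) − 1.259e+08 = 5.051e+08, i.e. 87.03 dB SPL.
So the grinder must be reduced from 100 to 87.03 dB SPL: IL = 12.97 dB.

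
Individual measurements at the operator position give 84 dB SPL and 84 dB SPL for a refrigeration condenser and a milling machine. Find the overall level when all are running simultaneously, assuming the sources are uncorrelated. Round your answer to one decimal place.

For uncorrelated sources the intensities add, so convert each level to linear form, sum, and take 10·log₁₀ of the total.
Σ 10^(L/10) = 10^(84/10) + 10^(84/10) = 5.024e+08.
L_total = 10·log₁₀(5.024e+08) = 87.01 dB SPL.

87.0 dB SPL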